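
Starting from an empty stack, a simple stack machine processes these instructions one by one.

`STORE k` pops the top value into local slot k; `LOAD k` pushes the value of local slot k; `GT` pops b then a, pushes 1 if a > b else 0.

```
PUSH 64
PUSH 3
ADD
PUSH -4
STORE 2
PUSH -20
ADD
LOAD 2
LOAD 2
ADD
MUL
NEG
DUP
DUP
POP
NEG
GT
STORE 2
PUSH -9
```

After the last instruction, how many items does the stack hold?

1

PUSH 64  → [64]
PUSH 3   → [64, 3]
ADD      → [67]
PUSH -4  → [67, -4]
STORE 2  → [67]
PUSH -20 → [67, -20]
ADD      → [47]
LOAD 2   → [47, -4]
LOAD 2   → [47, -4, -4]
ADD      → [47, -8]
MUL      → [-376]
NEG      → [376]
DUP      → [376, 376]
DUP      → [376, 376, 376]
POP      → [376, 376]
NEG      → [376, -376]
GT       → [1]
STORE 2  → []
PUSH -9  → [-9]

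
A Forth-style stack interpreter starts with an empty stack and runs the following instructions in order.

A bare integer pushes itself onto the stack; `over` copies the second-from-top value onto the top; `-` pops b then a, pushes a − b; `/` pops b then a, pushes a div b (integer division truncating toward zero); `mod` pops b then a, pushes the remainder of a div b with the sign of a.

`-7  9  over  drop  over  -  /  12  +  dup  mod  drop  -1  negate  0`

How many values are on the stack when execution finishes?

-7     : -7
9      : -7 9
over   : -7 9 -7
drop   : -7 9
over   : -7 9 -7
-      : -7 16
/      : 0
12     : 0 12
+      : 12
dup    : 12 12
mod    : 0
drop   : (empty)
-1     : -1
negate : 1
0      : 1 0

2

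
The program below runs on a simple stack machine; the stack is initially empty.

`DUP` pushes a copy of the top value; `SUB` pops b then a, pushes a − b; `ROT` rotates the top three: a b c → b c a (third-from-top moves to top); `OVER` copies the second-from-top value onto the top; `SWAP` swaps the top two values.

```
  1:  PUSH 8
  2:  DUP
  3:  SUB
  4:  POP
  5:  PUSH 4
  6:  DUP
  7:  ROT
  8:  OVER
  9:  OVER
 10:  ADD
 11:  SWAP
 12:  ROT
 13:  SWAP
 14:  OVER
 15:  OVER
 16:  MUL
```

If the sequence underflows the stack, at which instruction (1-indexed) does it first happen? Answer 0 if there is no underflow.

PUSH 8 → 8
DUP    → 8 8
SUB    → 0
POP    → (empty)
PUSH 4 → 4
DUP    → 4 4
ROT  — needs 3 operands, stack has 2 → underflow

7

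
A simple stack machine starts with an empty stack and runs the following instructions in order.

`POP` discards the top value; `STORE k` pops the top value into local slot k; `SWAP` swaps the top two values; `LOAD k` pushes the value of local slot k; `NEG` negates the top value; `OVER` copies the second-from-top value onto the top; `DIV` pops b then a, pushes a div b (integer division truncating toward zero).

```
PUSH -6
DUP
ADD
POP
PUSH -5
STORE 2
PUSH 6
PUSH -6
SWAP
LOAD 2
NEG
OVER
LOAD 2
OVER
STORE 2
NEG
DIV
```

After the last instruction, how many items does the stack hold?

4

PUSH -6 : [-6]
DUP     : [-6, -6]
ADD     : [-12]
POP     : []
PUSH -5 : [-5]
STORE 2 : []
PUSH 6  : [6]
PUSH -6 : [6, -6]
SWAP    : [-6, 6]
LOAD 2  : [-6, 6, -5]
NEG     : [-6, 6, 5]
OVER    : [-6, 6, 5, 6]
LOAD 2  : [-6, 6, 5, 6, -5]
OVER    : [-6, 6, 5, 6, -5, 6]
STORE 2 : [-6, 6, 5, 6, -5]
NEG     : [-6, 6, 5, 6, 5]
DIV     : [-6, 6, 5, 1]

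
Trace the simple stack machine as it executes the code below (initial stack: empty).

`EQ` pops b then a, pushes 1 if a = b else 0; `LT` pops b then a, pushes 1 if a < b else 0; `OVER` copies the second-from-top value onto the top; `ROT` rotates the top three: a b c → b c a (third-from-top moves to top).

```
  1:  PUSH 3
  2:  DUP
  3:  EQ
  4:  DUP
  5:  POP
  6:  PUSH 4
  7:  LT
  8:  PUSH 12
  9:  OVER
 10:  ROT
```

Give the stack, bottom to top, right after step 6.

[1, 4]

PUSH 3 → 3
DUP    → 3 3
EQ     → 1
DUP    → 1 1
POP    → 1
PUSH 4 → 1 4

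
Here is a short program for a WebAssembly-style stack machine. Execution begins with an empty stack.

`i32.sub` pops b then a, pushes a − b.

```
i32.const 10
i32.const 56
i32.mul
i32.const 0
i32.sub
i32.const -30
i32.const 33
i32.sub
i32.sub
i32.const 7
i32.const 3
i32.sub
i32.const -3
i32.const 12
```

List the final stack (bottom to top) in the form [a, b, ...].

i32.const 10  : 10
i32.const 56  : 10 56
i32.mul       : 560
i32.const 0   : 560 0
i32.sub       : 560
i32.const -30 : 560 -30
i32.const 33  : 560 -30 33
i32.sub       : 560 -63
i32.sub       : 623
i32.const 7   : 623 7
i32.const 3   : 623 7 3
i32.sub       : 623 4
i32.const -3  : 623 4 -3
i32.const 12  : 623 4 -3 12

[623, 4, -3, 12]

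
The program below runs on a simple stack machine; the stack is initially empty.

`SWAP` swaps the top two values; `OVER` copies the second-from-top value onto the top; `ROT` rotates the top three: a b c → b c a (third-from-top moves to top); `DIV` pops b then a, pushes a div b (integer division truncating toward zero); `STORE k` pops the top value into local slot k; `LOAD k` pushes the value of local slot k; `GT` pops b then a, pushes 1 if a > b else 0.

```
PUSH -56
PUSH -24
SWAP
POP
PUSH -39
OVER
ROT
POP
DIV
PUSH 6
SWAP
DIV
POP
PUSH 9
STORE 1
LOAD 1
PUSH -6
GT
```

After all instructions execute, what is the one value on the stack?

1

PUSH -56  -56
PUSH -24  -56 -24
SWAP      -24 -56
POP       -24
PUSH -39  -24 -39
OVER      -24 -39 -24
ROT       -39 -24 -24
POP       -39 -24
DIV       1
PUSH 6    1 6
SWAP      6 1
DIV       6
POP       (empty)
PUSH 9    9
STORE 1   (empty)
LOAD 1    9
PUSH -6   9 -6
GT        1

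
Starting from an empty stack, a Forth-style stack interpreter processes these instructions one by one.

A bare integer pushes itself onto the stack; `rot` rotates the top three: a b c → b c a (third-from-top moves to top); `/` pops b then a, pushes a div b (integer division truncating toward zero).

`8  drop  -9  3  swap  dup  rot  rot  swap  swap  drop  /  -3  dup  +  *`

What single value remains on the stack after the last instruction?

18

8    : 8
drop : (empty)
-9   : -9
3    : -9 3
swap : 3 -9
dup  : 3 -9 -9
rot  : -9 -9 3
rot  : -9 3 -9
swap : -9 -9 3
swap : -9 3 -9
drop : -9 3
/    : -3
-3   : -3 -3
dup  : -3 -3 -3
+    : -3 -6
*    : 18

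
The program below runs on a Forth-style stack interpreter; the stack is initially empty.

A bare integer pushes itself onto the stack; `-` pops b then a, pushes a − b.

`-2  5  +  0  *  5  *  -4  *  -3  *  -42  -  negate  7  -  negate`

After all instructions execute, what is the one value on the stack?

-2     : -2
5      : -2 5
+      : 3
0      : 3 0
*      : 0
5      : 0 5
*      : 0
-4     : 0 -4
*      : 0
-3     : 0 -3
*      : 0
-42    : 0 -42
-      : 42
negate : -42
7      : -42 7
-      : -49
negate : 49

49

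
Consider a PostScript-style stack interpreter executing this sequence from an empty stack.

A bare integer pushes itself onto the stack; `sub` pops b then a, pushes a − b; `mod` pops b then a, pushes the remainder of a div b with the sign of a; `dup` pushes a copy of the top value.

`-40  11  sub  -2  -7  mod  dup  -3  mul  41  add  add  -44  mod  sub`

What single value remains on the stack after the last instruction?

-40 -> -40
11  -> -40 11
sub -> -51
-2  -> -51 -2
-7  -> -51 -2 -7
mod -> -51 -2
dup -> -51 -2 -2
-3  -> -51 -2 -2 -3
mul -> -51 -2 6
41  -> -51 -2 6 41
add -> -51 -2 47
add -> -51 45
-44 -> -51 45 -44
mod -> -51 1
sub -> -52

-52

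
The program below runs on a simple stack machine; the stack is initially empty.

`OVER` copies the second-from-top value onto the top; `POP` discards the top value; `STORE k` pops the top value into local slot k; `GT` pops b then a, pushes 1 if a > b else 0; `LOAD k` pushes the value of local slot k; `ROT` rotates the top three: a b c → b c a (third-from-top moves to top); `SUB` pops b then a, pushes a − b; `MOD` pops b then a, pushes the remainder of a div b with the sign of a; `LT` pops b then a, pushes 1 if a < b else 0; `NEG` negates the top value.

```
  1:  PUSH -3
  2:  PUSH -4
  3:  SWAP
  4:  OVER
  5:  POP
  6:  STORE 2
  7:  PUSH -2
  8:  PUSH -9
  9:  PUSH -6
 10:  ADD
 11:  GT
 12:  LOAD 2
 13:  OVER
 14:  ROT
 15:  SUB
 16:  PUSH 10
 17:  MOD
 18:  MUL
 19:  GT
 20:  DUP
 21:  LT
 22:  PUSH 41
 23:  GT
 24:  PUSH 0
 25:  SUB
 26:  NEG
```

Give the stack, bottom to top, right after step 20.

[0, 0]

PUSH -3 → [-3]
PUSH -4 → [-3, -4]
SWAP    → [-4, -3]
OVER    → [-4, -3, -4]
POP     → [-4, -3]
STORE 2 → [-4]
PUSH -2 → [-4, -2]
PUSH -9 → [-4, -2, -9]
PUSH -6 → [-4, -2, -9, -6]
ADD     → [-4, -2, -15]
GT      → [-4, 1]
LOAD 2  → [-4, 1, -3]
OVER    → [-4, 1, -3, 1]
ROT     → [-4, -3, 1, 1]
SUB     → [-4, -3, 0]
PUSH 10 → [-4, -3, 0, 10]
MOD     → [-4, -3, 0]
MUL     → [-4, 0]
GT      → [0]
DUP     → [0, 0]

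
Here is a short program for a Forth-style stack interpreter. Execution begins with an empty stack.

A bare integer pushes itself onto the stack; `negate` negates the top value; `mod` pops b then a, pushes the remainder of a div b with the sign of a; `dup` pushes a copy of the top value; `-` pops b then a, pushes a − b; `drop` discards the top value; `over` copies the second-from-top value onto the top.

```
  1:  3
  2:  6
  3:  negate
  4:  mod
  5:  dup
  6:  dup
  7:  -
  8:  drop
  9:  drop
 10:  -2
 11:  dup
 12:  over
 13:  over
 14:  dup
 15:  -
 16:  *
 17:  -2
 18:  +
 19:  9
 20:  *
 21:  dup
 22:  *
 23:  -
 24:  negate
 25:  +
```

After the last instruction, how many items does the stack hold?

1

3      : 3
6      : 3 6
negate : 3 -6
mod    : 3
dup    : 3 3
dup    : 3 3 3
-      : 3 0
drop   : 3
drop   : (empty)
-2     : -2
dup    : -2 -2
over   : -2 -2 -2
over   : -2 -2 -2 -2
dup    : -2 -2 -2 -2 -2
-      : -2 -2 -2 0
*      : -2 -2 0
-2     : -2 -2 0 -2
+      : -2 -2 -2
9      : -2 -2 -2 9
*      : -2 -2 -18
dup    : -2 -2 -18 -18
*      : -2 -2 324
-      : -2 -326
negate : -2 326
+      : 324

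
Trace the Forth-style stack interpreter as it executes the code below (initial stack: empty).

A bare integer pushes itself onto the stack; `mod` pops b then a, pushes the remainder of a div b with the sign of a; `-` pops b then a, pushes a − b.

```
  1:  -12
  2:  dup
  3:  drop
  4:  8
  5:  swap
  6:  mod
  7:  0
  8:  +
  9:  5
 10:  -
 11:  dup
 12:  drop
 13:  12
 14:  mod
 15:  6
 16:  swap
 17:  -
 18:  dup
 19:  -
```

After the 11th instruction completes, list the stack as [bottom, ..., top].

-12  → [-12]
dup  → [-12, -12]
drop → [-12]
8    → [-12, 8]
swap → [8, -12]
mod  → [8]
0    → [8, 0]
+    → [8]
5    → [8, 5]
-    → [3]
dup  → [3, 3]

[3, 3]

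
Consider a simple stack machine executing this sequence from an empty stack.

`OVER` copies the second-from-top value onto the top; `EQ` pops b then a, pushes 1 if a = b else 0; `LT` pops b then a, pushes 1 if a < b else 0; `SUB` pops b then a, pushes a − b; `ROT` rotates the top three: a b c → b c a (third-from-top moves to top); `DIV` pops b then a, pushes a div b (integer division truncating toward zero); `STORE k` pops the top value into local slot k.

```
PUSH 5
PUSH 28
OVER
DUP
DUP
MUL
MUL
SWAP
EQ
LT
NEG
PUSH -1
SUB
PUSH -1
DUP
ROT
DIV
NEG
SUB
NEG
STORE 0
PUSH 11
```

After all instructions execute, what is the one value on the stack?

PUSH 5  → [5]
PUSH 28 → [5, 28]
OVER    → [5, 28, 5]
DUP     → [5, 28, 5, 5]
DUP     → [5, 28, 5, 5, 5]
MUL     → [5, 28, 5, 25]
MUL     → [5, 28, 125]
SWAP    → [5, 125, 28]
EQ      → [5, 0]
LT      → [0]
NEG     → [0]
PUSH -1 → [0, -1]
SUB     → [1]
PUSH -1 → [1, -1]
DUP     → [1, -1, -1]
ROT     → [-1, -1, 1]
DIV     → [-1, -1]
NEG     → [-1, 1]
SUB     → [-2]
NEG     → [2]
STORE 0 → []
PUSH 11 → [11]

11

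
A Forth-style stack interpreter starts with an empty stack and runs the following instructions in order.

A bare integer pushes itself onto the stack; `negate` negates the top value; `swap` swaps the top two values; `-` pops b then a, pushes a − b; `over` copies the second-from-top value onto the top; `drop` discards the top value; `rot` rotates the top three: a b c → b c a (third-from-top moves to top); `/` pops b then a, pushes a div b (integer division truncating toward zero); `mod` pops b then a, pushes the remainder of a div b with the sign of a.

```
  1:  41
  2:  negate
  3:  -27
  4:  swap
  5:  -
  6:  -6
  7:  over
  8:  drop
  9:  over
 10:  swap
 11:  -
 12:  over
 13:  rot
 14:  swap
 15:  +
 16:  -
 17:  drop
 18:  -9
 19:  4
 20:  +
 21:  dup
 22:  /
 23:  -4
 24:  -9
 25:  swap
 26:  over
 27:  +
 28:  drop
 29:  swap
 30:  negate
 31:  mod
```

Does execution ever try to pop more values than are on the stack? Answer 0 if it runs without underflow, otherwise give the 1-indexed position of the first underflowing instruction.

41     → 41
negate → -41
-27    → -41 -27
swap   → -27 -41
-      → 14
-6     → 14 -6
over   → 14 -6 14
drop   → 14 -6
over   → 14 -6 14
swap   → 14 14 -6
-      → 14 20
over   → 14 20 14
rot    → 20 14 14
swap   → 20 14 14
+      → 20 28
-      → -8
drop   → (empty)
-9     → -9
4      → -9 4
+      → -5
dup    → -5 -5
/      → 1
-4     → 1 -4
-9     → 1 -4 -9
swap   → 1 -9 -4
over   → 1 -9 -4 -9
+      → 1 -9 -13
drop   → 1 -9
swap   → -9 1
negate → -9 -1
mod    → 0

0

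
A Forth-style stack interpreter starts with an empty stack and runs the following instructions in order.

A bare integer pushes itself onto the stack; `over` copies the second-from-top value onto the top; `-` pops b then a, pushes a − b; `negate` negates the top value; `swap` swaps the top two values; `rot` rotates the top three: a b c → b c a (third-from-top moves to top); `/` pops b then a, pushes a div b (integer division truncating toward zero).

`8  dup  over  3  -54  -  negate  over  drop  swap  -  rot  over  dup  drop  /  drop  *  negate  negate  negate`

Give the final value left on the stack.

520

8       [8]
dup     [8, 8]
over    [8, 8, 8]
3       [8, 8, 8, 3]
-54     [8, 8, 8, 3, -54]
-       [8, 8, 8, 57]
negate  [8, 8, 8, -57]
over    [8, 8, 8, -57, 8]
drop    [8, 8, 8, -57]
swap    [8, 8, -57, 8]
-       [8, 8, -65]
rot     [8, -65, 8]
over    [8, -65, 8, -65]
dup     [8, -65, 8, -65, -65]
drop    [8, -65, 8, -65]
/       [8, -65, 0]
drop    [8, -65]
*       [-520]
negate  [520]
negate  [-520]
negate  [520]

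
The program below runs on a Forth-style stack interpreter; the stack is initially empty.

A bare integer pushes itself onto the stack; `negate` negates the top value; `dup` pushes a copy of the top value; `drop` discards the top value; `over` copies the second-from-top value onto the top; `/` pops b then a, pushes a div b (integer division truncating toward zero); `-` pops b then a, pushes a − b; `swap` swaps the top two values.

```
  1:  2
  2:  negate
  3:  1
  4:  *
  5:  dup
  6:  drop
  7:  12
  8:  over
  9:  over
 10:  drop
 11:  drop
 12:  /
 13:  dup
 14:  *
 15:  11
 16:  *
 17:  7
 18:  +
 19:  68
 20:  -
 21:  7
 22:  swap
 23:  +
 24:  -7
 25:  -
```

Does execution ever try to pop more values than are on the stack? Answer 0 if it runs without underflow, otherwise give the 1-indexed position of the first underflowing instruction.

0

2      : [2]
negate : [-2]
1      : [-2, 1]
*      : [-2]
dup    : [-2, -2]
drop   : [-2]
12     : [-2, 12]
over   : [-2, 12, -2]
over   : [-2, 12, -2, 12]
drop   : [-2, 12, -2]
drop   : [-2, 12]
/      : [0]
dup    : [0, 0]
*      : [0]
11     : [0, 11]
*      : [0]
7      : [0, 7]
+      : [7]
68     : [7, 68]
-      : [-61]
7      : [-61, 7]
swap   : [7, -61]
+      : [-54]
-7     : [-54, -7]
-      : [-47]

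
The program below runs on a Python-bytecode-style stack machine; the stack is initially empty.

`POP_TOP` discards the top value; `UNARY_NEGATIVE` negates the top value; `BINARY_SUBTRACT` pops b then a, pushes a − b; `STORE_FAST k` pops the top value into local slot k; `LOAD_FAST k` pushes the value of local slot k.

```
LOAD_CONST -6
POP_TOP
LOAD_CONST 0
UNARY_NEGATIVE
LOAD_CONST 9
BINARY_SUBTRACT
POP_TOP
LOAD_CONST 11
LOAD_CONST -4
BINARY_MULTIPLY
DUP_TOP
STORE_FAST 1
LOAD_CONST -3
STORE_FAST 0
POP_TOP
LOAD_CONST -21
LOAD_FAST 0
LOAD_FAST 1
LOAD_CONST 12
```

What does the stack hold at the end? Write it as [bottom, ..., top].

[-21, -3, -44, 12]

LOAD_CONST -6   -> -6
POP_TOP         -> (empty)
LOAD_CONST 0    -> 0
UNARY_NEGATIVE  -> 0
LOAD_CONST 9    -> 0 9
BINARY_SUBTRACT -> -9
POP_TOP         -> (empty)
LOAD_CONST 11   -> 11
LOAD_CONST -4   -> 11 -4
BINARY_MULTIPLY -> -44
DUP_TOP         -> -44 -44
STORE_FAST 1    -> -44
LOAD_CONST -3   -> -44 -3
STORE_FAST 0    -> -44
POP_TOP         -> (empty)
LOAD_CONST -21  -> -21
LOAD_FAST 0     -> -21 -3
LOAD_FAST 1     -> -21 -3 -44
LOAD_CONST 12   -> -21 -3 -44 12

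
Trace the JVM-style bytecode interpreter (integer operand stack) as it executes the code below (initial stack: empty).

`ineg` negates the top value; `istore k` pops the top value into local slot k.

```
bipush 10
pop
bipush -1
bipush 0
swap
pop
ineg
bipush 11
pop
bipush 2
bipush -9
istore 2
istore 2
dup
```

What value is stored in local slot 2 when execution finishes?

bipush 10  [10]
pop        []
bipush -1  [-1]
bipush 0   [-1, 0]
swap       [0, -1]
pop        [0]
ineg       [0]
bipush 11  [0, 11]
pop        [0]
bipush 2   [0, 2]
bipush -9  [0, 2, -9]
istore 2   [0, 2]
istore 2   [0]
dup        [0, 0]

2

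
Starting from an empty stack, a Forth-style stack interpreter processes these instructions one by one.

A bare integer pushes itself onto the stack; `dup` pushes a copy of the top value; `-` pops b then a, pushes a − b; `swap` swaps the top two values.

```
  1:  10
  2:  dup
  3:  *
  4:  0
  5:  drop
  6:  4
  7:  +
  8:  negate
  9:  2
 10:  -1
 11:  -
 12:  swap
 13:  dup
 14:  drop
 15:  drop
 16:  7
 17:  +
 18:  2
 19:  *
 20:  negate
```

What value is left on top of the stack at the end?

-20

10     -> 10
dup    -> 10 10
*      -> 100
0      -> 100 0
drop   -> 100
4      -> 100 4
+      -> 104
negate -> -104
2      -> -104 2
-1     -> -104 2 -1
-      -> -104 3
swap   -> 3 -104
dup    -> 3 -104 -104
drop   -> 3 -104
drop   -> 3
7      -> 3 7
+      -> 10
2      -> 10 2
*      -> 20
negate -> -20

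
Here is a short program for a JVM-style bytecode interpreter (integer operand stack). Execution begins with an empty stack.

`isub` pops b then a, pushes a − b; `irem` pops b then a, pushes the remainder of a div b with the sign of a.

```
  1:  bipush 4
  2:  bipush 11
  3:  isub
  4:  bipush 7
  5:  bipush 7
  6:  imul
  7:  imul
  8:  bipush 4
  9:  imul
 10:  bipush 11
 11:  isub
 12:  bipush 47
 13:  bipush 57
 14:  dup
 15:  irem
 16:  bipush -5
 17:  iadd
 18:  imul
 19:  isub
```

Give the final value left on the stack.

-1148

bipush 4  : [4]
bipush 11 : [4, 11]
isub      : [-7]
bipush 7  : [-7, 7]
bipush 7  : [-7, 7, 7]
imul      : [-7, 49]
imul      : [-343]
bipush 4  : [-343, 4]
imul      : [-1372]
bipush 11 : [-1372, 11]
isub      : [-1383]
bipush 47 : [-1383, 47]
bipush 57 : [-1383, 47, 57]
dup       : [-1383, 47, 57, 57]
irem      : [-1383, 47, 0]
bipush -5 : [-1383, 47, 0, -5]
iadd      : [-1383, 47, -5]
imul      : [-1383, -235]
isub      : [-1148]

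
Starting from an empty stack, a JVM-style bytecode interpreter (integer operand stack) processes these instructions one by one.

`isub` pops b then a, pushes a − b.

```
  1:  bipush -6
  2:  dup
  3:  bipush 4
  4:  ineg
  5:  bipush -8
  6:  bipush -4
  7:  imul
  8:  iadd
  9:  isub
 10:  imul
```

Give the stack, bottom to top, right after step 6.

[-6, -6, -4, -8, -4]

bipush -6 : -6
dup       : -6 -6
bipush 4  : -6 -6 4
ineg      : -6 -6 -4
bipush -8 : -6 -6 -4 -8
bipush -4 : -6 -6 -4 -8 -4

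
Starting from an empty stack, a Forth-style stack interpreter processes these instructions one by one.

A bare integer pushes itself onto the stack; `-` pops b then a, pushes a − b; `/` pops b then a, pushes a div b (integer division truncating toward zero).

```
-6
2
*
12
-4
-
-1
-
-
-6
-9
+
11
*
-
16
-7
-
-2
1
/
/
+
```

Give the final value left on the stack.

-6 → [-6]
2  → [-6, 2]
*  → [-12]
12 → [-12, 12]
-4 → [-12, 12, -4]
-  → [-12, 16]
-1 → [-12, 16, -1]
-  → [-12, 17]
-  → [-29]
-6 → [-29, -6]
-9 → [-29, -6, -9]
+  → [-29, -15]
11 → [-29, -15, 11]
*  → [-29, -165]
-  → [136]
16 → [136, 16]
-7 → [136, 16, -7]
-  → [136, 23]
-2 → [136, 23, -2]
1  → [136, 23, -2, 1]
/  → [136, 23, -2]
/  → [136, -11]
+  → [125]

125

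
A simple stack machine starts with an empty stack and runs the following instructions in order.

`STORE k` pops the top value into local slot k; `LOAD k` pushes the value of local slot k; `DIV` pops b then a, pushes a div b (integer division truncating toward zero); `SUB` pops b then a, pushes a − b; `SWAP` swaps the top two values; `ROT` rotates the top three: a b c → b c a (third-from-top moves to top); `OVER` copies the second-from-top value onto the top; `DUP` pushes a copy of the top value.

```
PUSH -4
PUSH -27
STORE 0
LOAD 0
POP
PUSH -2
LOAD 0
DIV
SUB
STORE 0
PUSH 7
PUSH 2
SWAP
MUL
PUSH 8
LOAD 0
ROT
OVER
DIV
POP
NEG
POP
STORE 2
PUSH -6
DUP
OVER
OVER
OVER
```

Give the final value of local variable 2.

PUSH -4  : -4
PUSH -27 : -4 -27
STORE 0  : -4
LOAD 0   : -4 -27
POP      : -4
PUSH -2  : -4 -2
LOAD 0   : -4 -2 -27
DIV      : -4 0
SUB      : -4
STORE 0  : (empty)
PUSH 7   : 7
PUSH 2   : 7 2
SWAP     : 2 7
MUL      : 14
PUSH 8   : 14 8
LOAD 0   : 14 8 -4
ROT      : 8 -4 14
OVER     : 8 -4 14 -4
DIV      : 8 -4 -3
POP      : 8 -4
NEG      : 8 4
POP      : 8
STORE 2  : (empty)
PUSH -6  : -6
DUP      : -6 -6
OVER     : -6 -6 -6
OVER     : -6 -6 -6 -6
OVER     : -6 -6 -6 -6 -6

8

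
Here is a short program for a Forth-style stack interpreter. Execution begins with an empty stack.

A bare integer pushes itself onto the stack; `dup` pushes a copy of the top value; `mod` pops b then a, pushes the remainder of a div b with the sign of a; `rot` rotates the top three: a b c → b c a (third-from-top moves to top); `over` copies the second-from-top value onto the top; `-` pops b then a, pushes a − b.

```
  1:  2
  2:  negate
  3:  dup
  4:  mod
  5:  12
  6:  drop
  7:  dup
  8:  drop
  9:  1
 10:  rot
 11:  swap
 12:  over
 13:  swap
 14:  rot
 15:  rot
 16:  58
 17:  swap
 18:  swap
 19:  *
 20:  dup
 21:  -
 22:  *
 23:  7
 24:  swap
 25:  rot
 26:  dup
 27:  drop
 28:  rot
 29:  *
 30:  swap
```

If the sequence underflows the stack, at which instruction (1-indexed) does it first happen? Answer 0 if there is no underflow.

2       [2]
negate  [-2]
dup     [-2, -2]
mod     [0]
12      [0, 12]
drop    [0]
dup     [0, 0]
drop    [0]
1       [0, 1]
rot  — needs 3 operands, stack has 2 → underflow

10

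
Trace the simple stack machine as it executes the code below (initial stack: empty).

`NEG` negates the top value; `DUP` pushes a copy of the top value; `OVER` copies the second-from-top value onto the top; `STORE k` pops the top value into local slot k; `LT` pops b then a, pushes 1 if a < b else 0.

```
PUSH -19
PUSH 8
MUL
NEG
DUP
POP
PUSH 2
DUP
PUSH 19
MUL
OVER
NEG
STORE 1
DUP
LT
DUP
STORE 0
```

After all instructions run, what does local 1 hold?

PUSH -19 : -19
PUSH 8   : -19 8
MUL      : -152
NEG      : 152
DUP      : 152 152
POP      : 152
PUSH 2   : 152 2
DUP      : 152 2 2
PUSH 19  : 152 2 2 19
MUL      : 152 2 38
OVER     : 152 2 38 2
NEG      : 152 2 38 -2
STORE 1  : 152 2 38
DUP      : 152 2 38 38
LT       : 152 2 0
DUP      : 152 2 0 0
STORE 0  : 152 2 0

-2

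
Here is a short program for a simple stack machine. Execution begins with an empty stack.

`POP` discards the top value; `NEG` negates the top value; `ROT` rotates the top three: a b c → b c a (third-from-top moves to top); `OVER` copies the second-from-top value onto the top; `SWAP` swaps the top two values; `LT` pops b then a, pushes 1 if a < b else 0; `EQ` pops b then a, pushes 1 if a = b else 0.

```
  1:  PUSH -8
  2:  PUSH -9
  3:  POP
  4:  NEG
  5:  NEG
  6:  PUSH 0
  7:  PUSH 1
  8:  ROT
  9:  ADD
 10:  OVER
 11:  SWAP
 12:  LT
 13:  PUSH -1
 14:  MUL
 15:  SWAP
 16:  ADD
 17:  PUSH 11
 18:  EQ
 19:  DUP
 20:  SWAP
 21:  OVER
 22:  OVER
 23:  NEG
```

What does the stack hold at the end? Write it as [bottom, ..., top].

PUSH -8 : [-8]
PUSH -9 : [-8, -9]
POP     : [-8]
NEG     : [8]
NEG     : [-8]
PUSH 0  : [-8, 0]
PUSH 1  : [-8, 0, 1]
ROT     : [0, 1, -8]
ADD     : [0, -7]
OVER    : [0, -7, 0]
SWAP    : [0, 0, -7]
LT      : [0, 0]
PUSH -1 : [0, 0, -1]
MUL     : [0, 0]
SWAP    : [0, 0]
ADD     : [0]
PUSH 11 : [0, 11]
EQ      : [0]
DUP     : [0, 0]
SWAP    : [0, 0]
OVER    : [0, 0, 0]
OVER    : [0, 0, 0, 0]
NEG     : [0, 0, 0, 0]

[0, 0, 0, 0]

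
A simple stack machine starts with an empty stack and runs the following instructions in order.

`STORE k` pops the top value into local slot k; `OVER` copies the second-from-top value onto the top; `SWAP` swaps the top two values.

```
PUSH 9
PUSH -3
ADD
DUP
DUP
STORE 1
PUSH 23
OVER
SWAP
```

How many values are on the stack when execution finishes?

PUSH 9   [9]
PUSH -3  [9, -3]
ADD      [6]
DUP      [6, 6]
DUP      [6, 6, 6]
STORE 1  [6, 6]
PUSH 23  [6, 6, 23]
OVER     [6, 6, 23, 6]
SWAP     [6, 6, 6, 23]

4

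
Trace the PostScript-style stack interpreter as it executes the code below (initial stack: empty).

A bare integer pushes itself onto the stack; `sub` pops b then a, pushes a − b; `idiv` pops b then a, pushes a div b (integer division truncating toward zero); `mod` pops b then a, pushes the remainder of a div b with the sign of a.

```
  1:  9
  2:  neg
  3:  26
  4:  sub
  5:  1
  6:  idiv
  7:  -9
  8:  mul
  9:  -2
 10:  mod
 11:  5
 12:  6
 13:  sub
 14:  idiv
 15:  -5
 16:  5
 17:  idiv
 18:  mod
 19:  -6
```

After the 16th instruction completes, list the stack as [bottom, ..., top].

9     [9]
neg   [-9]
26    [-9, 26]
sub   [-35]
1     [-35, 1]
idiv  [-35]
-9    [-35, -9]
mul   [315]
-2    [315, -2]
mod   [1]
5     [1, 5]
6     [1, 5, 6]
sub   [1, -1]
idiv  [-1]
-5    [-1, -5]
5     [-1, -5, 5]

[-1, -5, 5]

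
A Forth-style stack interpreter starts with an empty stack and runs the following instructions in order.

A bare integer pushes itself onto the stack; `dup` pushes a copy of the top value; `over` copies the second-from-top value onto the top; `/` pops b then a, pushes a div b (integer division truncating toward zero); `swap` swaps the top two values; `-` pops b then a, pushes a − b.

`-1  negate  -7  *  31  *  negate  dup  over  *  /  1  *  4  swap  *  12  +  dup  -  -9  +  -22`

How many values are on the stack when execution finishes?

2

-1     → [-1]
negate → [1]
-7     → [1, -7]
*      → [-7]
31     → [-7, 31]
*      → [-217]
negate → [217]
dup    → [217, 217]
over   → [217, 217, 217]
*      → [217, 47089]
/      → [0]
1      → [0, 1]
*      → [0]
4      → [0, 4]
swap   → [4, 0]
*      → [0]
12     → [0, 12]
+      → [12]
dup    → [12, 12]
-      → [0]
-9     → [0, -9]
+      → [-9]
-22    → [-9, -22]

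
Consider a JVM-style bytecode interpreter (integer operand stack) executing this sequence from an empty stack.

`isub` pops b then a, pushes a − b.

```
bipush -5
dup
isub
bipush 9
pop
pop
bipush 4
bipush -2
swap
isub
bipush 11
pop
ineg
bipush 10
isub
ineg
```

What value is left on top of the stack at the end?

bipush -5 → [-5]
dup       → [-5, -5]
isub      → [0]
bipush 9  → [0, 9]
pop       → [0]
pop       → []
bipush 4  → [4]
bipush -2 → [4, -2]
swap      → [-2, 4]
isub      → [-6]
bipush 11 → [-6, 11]
pop       → [-6]
ineg      → [6]
bipush 10 → [6, 10]
isub      → [-4]
ineg      → [4]

4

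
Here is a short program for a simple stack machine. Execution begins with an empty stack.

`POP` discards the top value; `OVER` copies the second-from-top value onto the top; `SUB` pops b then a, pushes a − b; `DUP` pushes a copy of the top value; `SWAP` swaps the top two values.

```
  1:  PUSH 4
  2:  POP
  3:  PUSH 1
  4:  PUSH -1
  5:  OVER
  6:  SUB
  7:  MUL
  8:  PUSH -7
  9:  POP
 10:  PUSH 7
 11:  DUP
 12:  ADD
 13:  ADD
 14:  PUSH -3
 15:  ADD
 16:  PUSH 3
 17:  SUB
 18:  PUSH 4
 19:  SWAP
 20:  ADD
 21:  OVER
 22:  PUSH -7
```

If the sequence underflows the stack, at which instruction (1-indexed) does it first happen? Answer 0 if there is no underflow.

21

PUSH 4   [4]
POP      []
PUSH 1   [1]
PUSH -1  [1, -1]
OVER     [1, -1, 1]
SUB      [1, -2]
MUL      [-2]
PUSH -7  [-2, -7]
POP      [-2]
PUSH 7   [-2, 7]
DUP      [-2, 7, 7]
ADD      [-2, 14]
ADD      [12]
PUSH -3  [12, -3]
ADD      [9]
PUSH 3   [9, 3]
SUB      [6]
PUSH 4   [6, 4]
SWAP     [4, 6]
ADD      [10]
OVER  — needs 2 operands, stack has 1 → underflow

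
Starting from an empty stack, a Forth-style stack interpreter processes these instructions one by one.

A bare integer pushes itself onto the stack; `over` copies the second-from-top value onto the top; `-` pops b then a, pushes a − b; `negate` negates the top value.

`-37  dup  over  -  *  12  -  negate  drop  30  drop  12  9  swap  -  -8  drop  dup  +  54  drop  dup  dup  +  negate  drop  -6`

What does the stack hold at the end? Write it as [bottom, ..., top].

-37    -> [-37]
dup    -> [-37, -37]
over   -> [-37, -37, -37]
-      -> [-37, 0]
*      -> [0]
12     -> [0, 12]
-      -> [-12]
negate -> [12]
drop   -> []
30     -> [30]
drop   -> []
12     -> [12]
9      -> [12, 9]
swap   -> [9, 12]
-      -> [-3]
-8     -> [-3, -8]
drop   -> [-3]
dup    -> [-3, -3]
+      -> [-6]
54     -> [-6, 54]
drop   -> [-6]
dup    -> [-6, -6]
dup    -> [-6, -6, -6]
+      -> [-6, -12]
negate -> [-6, 12]
drop   -> [-6]
-6     -> [-6, -6]

[-6, -6]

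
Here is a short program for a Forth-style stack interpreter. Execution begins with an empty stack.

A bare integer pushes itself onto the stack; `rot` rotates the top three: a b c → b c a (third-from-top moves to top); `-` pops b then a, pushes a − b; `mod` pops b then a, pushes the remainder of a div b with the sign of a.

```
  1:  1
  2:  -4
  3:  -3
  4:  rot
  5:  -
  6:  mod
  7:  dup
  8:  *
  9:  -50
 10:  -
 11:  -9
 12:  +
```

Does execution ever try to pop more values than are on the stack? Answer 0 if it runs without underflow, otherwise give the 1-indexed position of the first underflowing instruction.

1   → 1
-4  → 1 -4
-3  → 1 -4 -3
rot → -4 -3 1
-   → -4 -4
mod → 0
dup → 0 0
*   → 0
-50 → 0 -50
-   → 50
-9  → 50 -9
+   → 41

0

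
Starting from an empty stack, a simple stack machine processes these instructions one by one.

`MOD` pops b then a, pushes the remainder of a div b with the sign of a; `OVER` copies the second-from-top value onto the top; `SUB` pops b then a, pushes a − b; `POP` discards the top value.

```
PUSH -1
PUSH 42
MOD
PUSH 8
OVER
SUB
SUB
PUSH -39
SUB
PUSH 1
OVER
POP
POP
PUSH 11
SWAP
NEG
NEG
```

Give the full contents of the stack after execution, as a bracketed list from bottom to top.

PUSH -1  -> -1
PUSH 42  -> -1 42
MOD      -> -1
PUSH 8   -> -1 8
OVER     -> -1 8 -1
SUB      -> -1 9
SUB      -> -10
PUSH -39 -> -10 -39
SUB      -> 29
PUSH 1   -> 29 1
OVER     -> 29 1 29
POP      -> 29 1
POP      -> 29
PUSH 11  -> 29 11
SWAP     -> 11 29
NEG      -> 11 -29
NEG      -> 11 29

[11, 29]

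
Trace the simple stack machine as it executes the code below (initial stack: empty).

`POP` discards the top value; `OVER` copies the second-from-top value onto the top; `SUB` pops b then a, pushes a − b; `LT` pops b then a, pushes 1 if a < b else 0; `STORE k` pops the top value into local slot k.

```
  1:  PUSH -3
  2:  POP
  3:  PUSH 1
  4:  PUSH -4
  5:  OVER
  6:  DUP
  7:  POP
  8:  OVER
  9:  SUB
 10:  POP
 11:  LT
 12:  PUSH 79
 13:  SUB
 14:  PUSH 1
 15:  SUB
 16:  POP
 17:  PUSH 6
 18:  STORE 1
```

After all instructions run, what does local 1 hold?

6

PUSH -3 -> -3
POP     -> (empty)
PUSH 1  -> 1
PUSH -4 -> 1 -4
OVER    -> 1 -4 1
DUP     -> 1 -4 1 1
POP     -> 1 -4 1
OVER    -> 1 -4 1 -4
SUB     -> 1 -4 5
POP     -> 1 -4
LT      -> 0
PUSH 79 -> 0 79
SUB     -> -79
PUSH 1  -> -79 1
SUB     -> -80
POP     -> (empty)
PUSH 6  -> 6
STORE 1 -> (empty)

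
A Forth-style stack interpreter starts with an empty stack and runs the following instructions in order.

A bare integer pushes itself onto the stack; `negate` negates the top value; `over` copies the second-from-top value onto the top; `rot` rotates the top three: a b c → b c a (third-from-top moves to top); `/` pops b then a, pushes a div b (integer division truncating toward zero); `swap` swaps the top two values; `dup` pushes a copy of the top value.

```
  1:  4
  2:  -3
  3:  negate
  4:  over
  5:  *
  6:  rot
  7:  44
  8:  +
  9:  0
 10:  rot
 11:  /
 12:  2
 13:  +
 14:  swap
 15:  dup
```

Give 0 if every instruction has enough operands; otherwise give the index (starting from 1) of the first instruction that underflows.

6

4      → [4]
-3     → [4, -3]
negate → [4, 3]
over   → [4, 3, 4]
*      → [4, 12]
rot  — needs 3 operands, stack has 2 → underflow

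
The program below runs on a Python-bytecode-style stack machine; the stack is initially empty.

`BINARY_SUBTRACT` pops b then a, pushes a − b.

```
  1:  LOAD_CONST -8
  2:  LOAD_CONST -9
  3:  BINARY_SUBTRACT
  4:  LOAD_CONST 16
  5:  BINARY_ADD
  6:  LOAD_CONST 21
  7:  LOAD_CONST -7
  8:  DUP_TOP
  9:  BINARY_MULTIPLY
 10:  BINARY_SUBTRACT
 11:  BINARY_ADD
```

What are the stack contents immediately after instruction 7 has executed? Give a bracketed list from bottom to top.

LOAD_CONST -8    -8
LOAD_CONST -9    -8 -9
BINARY_SUBTRACT  1
LOAD_CONST 16    1 16
BINARY_ADD       17
LOAD_CONST 21    17 21
LOAD_CONST -7    17 21 -7

[17, 21, -7]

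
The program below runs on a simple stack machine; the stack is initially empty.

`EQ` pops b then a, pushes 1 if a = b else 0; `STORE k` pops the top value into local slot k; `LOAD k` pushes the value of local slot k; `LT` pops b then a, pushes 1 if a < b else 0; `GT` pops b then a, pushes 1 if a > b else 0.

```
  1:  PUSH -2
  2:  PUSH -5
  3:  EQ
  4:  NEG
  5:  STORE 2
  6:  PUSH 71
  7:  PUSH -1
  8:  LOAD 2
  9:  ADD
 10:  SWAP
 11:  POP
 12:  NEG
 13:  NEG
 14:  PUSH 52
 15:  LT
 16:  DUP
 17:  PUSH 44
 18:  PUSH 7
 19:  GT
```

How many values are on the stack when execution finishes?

PUSH -2 → -2
PUSH -5 → -2 -5
EQ      → 0
NEG     → 0
STORE 2 → (empty)
PUSH 71 → 71
PUSH -1 → 71 -1
LOAD 2  → 71 -1 0
ADD     → 71 -1
SWAP    → -1 71
POP     → -1
NEG     → 1
NEG     → -1
PUSH 52 → -1 52
LT      → 1
DUP     → 1 1
PUSH 44 → 1 1 44
PUSH 7  → 1 1 44 7
GT      → 1 1 1

3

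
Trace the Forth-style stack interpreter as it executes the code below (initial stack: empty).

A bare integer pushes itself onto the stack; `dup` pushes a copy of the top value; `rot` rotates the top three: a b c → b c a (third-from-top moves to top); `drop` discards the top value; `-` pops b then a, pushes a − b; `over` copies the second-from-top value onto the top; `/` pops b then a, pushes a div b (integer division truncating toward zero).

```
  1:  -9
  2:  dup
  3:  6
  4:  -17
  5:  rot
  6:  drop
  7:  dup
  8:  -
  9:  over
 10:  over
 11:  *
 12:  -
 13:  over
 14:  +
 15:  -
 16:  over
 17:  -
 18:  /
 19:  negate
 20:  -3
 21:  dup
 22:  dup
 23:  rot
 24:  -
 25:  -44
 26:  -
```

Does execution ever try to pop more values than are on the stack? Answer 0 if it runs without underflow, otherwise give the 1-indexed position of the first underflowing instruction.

-9     : -9
dup    : -9 -9
6      : -9 -9 6
-17    : -9 -9 6 -17
rot    : -9 6 -17 -9
drop   : -9 6 -17
dup    : -9 6 -17 -17
-      : -9 6 0
over   : -9 6 0 6
over   : -9 6 0 6 0
*      : -9 6 0 0
-      : -9 6 0
over   : -9 6 0 6
+      : -9 6 6
-      : -9 0
over   : -9 0 -9
-      : -9 9
/      : -1
negate : 1
-3     : 1 -3
dup    : 1 -3 -3
dup    : 1 -3 -3 -3
rot    : 1 -3 -3 -3
-      : 1 -3 0
-44    : 1 -3 0 -44
-      : 1 -3 44

0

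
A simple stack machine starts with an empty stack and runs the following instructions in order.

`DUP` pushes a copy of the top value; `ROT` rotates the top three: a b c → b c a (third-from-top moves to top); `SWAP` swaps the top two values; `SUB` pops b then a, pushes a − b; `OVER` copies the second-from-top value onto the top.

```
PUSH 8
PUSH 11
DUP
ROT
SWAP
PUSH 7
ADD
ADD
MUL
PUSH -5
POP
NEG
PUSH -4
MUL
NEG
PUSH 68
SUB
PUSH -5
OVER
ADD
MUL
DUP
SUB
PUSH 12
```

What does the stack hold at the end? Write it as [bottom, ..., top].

[0, 12]

PUSH 8   [8]
PUSH 11  [8, 11]
DUP      [8, 11, 11]
ROT      [11, 11, 8]
SWAP     [11, 8, 11]
PUSH 7   [11, 8, 11, 7]
ADD      [11, 8, 18]
ADD      [11, 26]
MUL      [286]
PUSH -5  [286, -5]
POP      [286]
NEG      [-286]
PUSH -4  [-286, -4]
MUL      [1144]
NEG      [-1144]
PUSH 68  [-1144, 68]
SUB      [-1212]
PUSH -5  [-1212, -5]
OVER     [-1212, -5, -1212]
ADD      [-1212, -1217]
MUL      [1475004]
DUP      [1475004, 1475004]
SUB      [0]
PUSH 12  [0, 12]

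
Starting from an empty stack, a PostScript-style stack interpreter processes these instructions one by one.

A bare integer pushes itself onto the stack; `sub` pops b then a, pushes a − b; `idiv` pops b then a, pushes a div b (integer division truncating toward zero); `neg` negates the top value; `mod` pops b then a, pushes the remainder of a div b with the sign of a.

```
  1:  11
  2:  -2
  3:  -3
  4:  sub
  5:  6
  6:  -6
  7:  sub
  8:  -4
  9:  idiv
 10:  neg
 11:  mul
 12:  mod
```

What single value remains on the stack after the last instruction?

2

11    [11]
-2    [11, -2]
-3    [11, -2, -3]
sub   [11, 1]
6     [11, 1, 6]
-6    [11, 1, 6, -6]
sub   [11, 1, 12]
-4    [11, 1, 12, -4]
idiv  [11, 1, -3]
neg   [11, 1, 3]
mul   [11, 3]
mod   [2]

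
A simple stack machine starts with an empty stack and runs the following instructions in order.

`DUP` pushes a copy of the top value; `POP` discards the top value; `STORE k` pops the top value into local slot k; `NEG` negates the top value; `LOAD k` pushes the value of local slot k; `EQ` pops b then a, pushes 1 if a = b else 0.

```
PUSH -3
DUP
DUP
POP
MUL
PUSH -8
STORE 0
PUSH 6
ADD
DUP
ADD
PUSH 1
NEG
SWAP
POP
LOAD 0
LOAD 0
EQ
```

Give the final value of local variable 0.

PUSH -3  [-3]
DUP      [-3, -3]
DUP      [-3, -3, -3]
POP      [-3, -3]
MUL      [9]
PUSH -8  [9, -8]
STORE 0  [9]
PUSH 6   [9, 6]
ADD      [15]
DUP      [15, 15]
ADD      [30]
PUSH 1   [30, 1]
NEG      [30, -1]
SWAP     [-1, 30]
POP      [-1]
LOAD 0   [-1, -8]
LOAD 0   [-1, -8, -8]
EQ       [-1, 1]

-8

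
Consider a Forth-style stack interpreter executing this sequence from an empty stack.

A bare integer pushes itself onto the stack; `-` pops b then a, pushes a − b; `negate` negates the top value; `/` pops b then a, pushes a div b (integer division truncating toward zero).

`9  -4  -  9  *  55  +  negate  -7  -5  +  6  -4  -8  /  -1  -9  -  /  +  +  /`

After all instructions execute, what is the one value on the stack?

28

9       9
-4      9 -4
-       13
9       13 9
*       117
55      117 55
+       172
negate  -172
-7      -172 -7
-5      -172 -7 -5
+       -172 -12
6       -172 -12 6
-4      -172 -12 6 -4
-8      -172 -12 6 -4 -8
/       -172 -12 6 0
-1      -172 -12 6 0 -1
-9      -172 -12 6 0 -1 -9
-       -172 -12 6 0 8
/       -172 -12 6 0
+       -172 -12 6
+       -172 -6
/       28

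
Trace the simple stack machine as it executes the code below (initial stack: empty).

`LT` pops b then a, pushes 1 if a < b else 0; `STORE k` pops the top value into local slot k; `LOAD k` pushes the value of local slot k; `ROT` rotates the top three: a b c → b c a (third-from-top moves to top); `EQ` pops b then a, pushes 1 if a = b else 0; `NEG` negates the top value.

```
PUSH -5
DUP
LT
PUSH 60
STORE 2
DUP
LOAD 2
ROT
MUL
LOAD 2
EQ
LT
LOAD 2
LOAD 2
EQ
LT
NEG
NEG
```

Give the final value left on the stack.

PUSH -5  -5
DUP      -5 -5
LT       0
PUSH 60  0 60
STORE 2  0
DUP      0 0
LOAD 2   0 0 60
ROT      0 60 0
MUL      0 0
LOAD 2   0 0 60
EQ       0 0
LT       0
LOAD 2   0 60
LOAD 2   0 60 60
EQ       0 1
LT       1
NEG      -1
NEG      1

1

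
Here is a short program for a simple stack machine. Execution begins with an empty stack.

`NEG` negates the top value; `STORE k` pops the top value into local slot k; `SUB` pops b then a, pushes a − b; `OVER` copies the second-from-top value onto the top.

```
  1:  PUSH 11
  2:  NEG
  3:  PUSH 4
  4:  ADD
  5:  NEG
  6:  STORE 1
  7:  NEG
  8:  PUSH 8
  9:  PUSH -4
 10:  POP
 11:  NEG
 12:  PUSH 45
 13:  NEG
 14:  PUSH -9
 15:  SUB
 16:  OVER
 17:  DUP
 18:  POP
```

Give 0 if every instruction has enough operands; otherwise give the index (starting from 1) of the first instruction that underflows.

PUSH 11 -> [11]
NEG     -> [-11]
PUSH 4  -> [-11, 4]
ADD     -> [-7]
NEG     -> [7]
STORE 1 -> []
NEG  — needs 1 operand, stack has 0 → underflow

7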